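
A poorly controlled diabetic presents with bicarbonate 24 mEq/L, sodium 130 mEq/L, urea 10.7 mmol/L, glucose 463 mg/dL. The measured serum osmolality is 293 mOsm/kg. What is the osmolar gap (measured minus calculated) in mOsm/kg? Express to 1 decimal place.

-3.4 mOsm/kg

Calculated osmolality = 2·Na + glucose/18 + urea
= 2·130 + 463/18 + 10.7
= 260 + 25.72 + 10.70
= 296.42 mOsm/kg ≈ 296.4 mOsm/kg
Osmolar gap = measured − calculated = 293 − 296.4 = -3.4 mOsm/kg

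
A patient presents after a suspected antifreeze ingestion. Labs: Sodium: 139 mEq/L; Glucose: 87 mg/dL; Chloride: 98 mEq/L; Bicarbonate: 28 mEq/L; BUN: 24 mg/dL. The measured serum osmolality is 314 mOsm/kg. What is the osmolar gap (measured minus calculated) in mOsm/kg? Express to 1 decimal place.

22.6 mOsm/kg

Calculated osmolality = 2·Na + glucose/18 + BUN/2.8
= 2·139 + 87/18 + 24/2.8
= 278 + 4.83 + 8.57
= 291.4 mOsm/kg ≈ 291.4 mOsm/kg
Osmolar gap = measured − calculated = 314 − 291.4 = 22.6 mOsm/kg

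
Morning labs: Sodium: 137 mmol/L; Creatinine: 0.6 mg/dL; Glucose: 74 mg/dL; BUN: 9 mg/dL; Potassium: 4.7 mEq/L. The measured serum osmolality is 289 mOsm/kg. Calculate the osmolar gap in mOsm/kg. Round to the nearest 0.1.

7.7 mOsm/kg

Calculated osmolality = 2·Na + glucose/18 + BUN/2.8
= 2·137 + 74/18 + 9/2.8
= 274 + 4.11 + 3.21
= 281.32 mOsm/kg ≈ 281.3 mOsm/kg
Osmolar gap = measured − calculated = 289 − 281.3 = 7.7 mOsm/kg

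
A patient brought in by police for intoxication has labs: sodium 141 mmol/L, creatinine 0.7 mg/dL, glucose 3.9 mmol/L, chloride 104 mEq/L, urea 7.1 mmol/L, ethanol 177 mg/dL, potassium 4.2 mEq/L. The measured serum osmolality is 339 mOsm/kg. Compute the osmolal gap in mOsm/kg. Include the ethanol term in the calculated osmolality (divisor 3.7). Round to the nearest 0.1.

-1.8 mOsm/kg

Calculated osmolality = 2·Na + glucose + urea + ethanol/3.7
= 2·141 + 3.9 + 7.1 + 177/3.7
= 282 + 3.90 + 7.10 + 47.84
= 340.84 mOsm/kg ≈ 340.8 mOsm/kg
Osmolar gap = measured − calculated = 339 − 340.8 = -1.8 mOsm/kg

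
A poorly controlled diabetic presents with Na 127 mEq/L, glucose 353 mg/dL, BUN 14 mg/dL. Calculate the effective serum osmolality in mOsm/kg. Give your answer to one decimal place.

Effective osmolality excludes urea (freely permeant across cell membranes):
2·Na + glucose/18
= 2·127 + 353/18
= 254 + 19.61
= 273.61 mOsm/kg

273.6 mOsm/kg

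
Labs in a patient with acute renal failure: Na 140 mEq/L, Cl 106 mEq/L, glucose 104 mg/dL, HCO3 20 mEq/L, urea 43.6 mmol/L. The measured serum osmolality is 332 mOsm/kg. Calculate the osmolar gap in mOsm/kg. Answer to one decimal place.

Calculated osmolality = 2·Na + glucose/18 + urea
= 2·140 + 104/18 + 43.6
= 280 + 5.78 + 43.60
= 329.38 mOsm/kg ≈ 329.4 mOsm/kg
Osmolar gap = measured − calculated = 332 − 329.4 = 2.6 mOsm/kg

2.6 mOsm/kg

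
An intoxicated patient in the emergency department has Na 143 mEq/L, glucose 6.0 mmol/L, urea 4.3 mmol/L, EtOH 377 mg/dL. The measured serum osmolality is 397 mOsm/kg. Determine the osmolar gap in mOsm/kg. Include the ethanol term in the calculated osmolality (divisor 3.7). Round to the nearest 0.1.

-1.2 mOsm/kg

Calculated osmolality = 2·Na + glucose + urea + ethanol/3.7
= 2·143 + 6 + 4.3 + 377/3.7
= 286 + 6 + 4.30 + 101.89
= 398.19 mOsm/kg ≈ 398.2 mOsm/kg
Osmolar gap = measured − calculated = 397 − 398.2 = -1.2 mOsm/kg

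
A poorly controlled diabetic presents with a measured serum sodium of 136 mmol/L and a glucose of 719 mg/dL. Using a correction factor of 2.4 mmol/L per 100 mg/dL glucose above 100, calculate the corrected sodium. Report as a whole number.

151 mmol/L

Corrected Na = measured Na + 2.4 · (glucose − 100)/100
= 136 + 2.4 · (719 − 100)/100
= 136 + 14.9
= 150.9 mmol/L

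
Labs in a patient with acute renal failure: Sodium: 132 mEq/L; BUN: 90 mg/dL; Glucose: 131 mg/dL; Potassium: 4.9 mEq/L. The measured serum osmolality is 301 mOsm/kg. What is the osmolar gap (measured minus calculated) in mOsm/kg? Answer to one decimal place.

Calculated osmolality = 2·Na + glucose/18 + BUN/2.8
= 2·132 + 131/18 + 90/2.8
= 264 + 7.28 + 32.14
= 303.42 mOsm/kg ≈ 303.4 mOsm/kg
Osmolar gap = measured − calculated = 301 − 303.4 = -2.4 mOsm/kg

-2.4 mOsm/kg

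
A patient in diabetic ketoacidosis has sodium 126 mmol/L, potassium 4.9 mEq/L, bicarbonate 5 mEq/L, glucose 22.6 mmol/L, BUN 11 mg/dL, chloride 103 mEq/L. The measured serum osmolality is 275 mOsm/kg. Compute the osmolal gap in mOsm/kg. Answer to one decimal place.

-3.5 mOsm/kg

Calculated osmolality = 2·Na + glucose + BUN/2.8
= 2·126 + 22.6 + 11/2.8
= 252 + 22.60 + 3.93
= 278.53 mOsm/kg ≈ 278.5 mOsm/kg
Osmolar gap = measured − calculated = 275 − 278.5 = -3.5 mOsm/kg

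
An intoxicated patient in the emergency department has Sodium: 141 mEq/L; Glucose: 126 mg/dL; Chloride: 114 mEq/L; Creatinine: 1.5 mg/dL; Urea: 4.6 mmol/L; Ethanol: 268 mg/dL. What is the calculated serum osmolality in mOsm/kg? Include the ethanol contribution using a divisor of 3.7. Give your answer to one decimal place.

366.0 mOsm/kg

Calculated osmolality = 2·Na + glucose/18 + urea + ethanol/3.7
= 2·141 + 126/18 + 4.6 + 268/3.7
= 282 + 7 + 4.60 + 72.43
= 366.03 mOsm/kg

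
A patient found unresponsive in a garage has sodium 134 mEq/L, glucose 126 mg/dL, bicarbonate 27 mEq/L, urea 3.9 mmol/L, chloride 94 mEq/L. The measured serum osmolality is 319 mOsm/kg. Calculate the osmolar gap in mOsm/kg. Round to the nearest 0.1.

40.1 mOsm/kg

Calculated osmolality = 2·Na + glucose/18 + urea
= 2·134 + 126/18 + 3.9
= 268 + 7 + 3.90
= 278.9 mOsm/kg ≈ 278.9 mOsm/kg
Osmolar gap = measured − calculated = 319 − 278.9 = 40.1 mOsm/kg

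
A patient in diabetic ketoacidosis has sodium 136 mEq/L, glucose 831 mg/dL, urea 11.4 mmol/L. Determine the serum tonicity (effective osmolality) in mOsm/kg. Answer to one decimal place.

318.2 mOsm/kg

Effective osmolality excludes urea (freely permeant across cell membranes):
2·Na + glucose/18
= 2·136 + 831/18
= 272 + 46.17
= 318.17 mOsm/kg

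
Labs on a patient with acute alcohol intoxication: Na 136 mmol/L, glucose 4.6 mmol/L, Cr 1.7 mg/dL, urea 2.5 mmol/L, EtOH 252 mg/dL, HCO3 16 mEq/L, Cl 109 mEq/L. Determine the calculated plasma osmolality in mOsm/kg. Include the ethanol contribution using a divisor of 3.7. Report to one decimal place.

Calculated osmolality = 2·Na + glucose + urea + ethanol/3.7
= 2·136 + 4.6 + 2.5 + 252/3.7
= 272 + 4.60 + 2.50 + 68.11
= 347.21 mOsm/kg

347.2 mOsm/kg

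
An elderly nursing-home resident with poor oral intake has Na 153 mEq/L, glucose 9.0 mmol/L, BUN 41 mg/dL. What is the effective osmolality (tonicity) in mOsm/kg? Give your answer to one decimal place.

Effective osmolality excludes urea (freely permeant across cell membranes):
2·Na + glucose
= 2·153 + 9
= 306 + 9
= 315 mOsm/kg

315.0 mOsm/kg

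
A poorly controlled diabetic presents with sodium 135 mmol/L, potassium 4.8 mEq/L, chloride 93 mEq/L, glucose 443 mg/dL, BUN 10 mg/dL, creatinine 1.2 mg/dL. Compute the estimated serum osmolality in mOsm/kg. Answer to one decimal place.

Calculated osmolality = 2·Na + glucose/18 + BUN/2.8
= 2·135 + 443/18 + 10/2.8
= 270 + 24.61 + 3.57
= 298.18 mOsm/kg

298.2 mOsm/kg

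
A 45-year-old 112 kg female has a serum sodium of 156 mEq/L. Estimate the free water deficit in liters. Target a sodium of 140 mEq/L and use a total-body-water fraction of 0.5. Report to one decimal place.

TBW = 0.5 · 112 = 56 L
Free water deficit = TBW · (Na/140 − 1)
= 56 · (156/140 − 1)
= 56 · 0.1143
= 6.4 L

6.4 L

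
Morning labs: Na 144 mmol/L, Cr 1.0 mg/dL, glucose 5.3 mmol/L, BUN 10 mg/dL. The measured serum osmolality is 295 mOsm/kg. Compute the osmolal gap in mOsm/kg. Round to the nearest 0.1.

-1.9 mOsm/kg

Calculated osmolality = 2·Na + glucose + BUN/2.8
= 2·144 + 5.3 + 10/2.8
= 288 + 5.30 + 3.57
= 296.87 mOsm/kg ≈ 296.9 mOsm/kg
Osmolar gap = measured − calculated = 295 − 296.9 = -1.9 mOsm/kg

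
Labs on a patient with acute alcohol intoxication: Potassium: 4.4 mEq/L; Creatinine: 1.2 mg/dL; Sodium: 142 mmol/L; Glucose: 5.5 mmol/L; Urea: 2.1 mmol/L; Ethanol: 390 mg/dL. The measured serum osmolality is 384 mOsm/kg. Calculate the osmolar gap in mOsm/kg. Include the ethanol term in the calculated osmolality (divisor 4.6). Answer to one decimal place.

Calculated osmolality = 2·Na + glucose + urea + ethanol/4.6
= 2·142 + 5.5 + 2.1 + 390/4.6
= 284 + 5.50 + 2.10 + 84.78
= 376.38 mOsm/kg ≈ 376.4 mOsm/kg
Osmolar gap = measured − calculated = 384 − 376.4 = 7.6 mOsm/kg

7.6 mOsm/kg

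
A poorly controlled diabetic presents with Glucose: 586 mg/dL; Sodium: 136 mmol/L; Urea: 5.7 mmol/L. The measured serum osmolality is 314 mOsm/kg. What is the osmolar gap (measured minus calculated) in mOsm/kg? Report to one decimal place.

3.7 mOsm/kg

Calculated osmolality = 2·Na + glucose/18 + urea
= 2·136 + 586/18 + 5.7
= 272 + 32.56 + 5.70
= 310.26 mOsm/kg ≈ 310.3 mOsm/kg
Osmolar gap = measured − calculated = 314 − 310.3 = 3.7 mOsm/kg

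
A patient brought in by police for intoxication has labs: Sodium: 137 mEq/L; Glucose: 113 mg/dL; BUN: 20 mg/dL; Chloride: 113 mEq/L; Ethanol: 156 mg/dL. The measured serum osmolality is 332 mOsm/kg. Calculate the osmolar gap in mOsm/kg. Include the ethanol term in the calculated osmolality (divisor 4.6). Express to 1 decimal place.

10.7 mOsm/kg

Calculated osmolality = 2·Na + glucose/18 + BUN/2.8 + ethanol/4.6
= 2·137 + 113/18 + 20/2.8 + 156/4.6
= 274 + 6.28 + 7.14 + 33.91
= 321.33 mOsm/kg ≈ 321.3 mOsm/kg
Osmolar gap = measured − calculated = 332 − 321.3 = 10.7 mOsm/kg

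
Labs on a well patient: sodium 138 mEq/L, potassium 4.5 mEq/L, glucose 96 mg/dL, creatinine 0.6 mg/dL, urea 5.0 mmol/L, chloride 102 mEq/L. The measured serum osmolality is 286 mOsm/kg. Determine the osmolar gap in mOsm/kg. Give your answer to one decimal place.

Calculated osmolality = 2·Na + glucose/18 + urea
= 2·138 + 96/18 + 5
= 276 + 5.33 + 5
= 286.33 mOsm/kg ≈ 286.3 mOsm/kg
Osmolar gap = measured − calculated = 286 − 286.3 = -0.3 mOsm/kg

-0.3 mOsm/kg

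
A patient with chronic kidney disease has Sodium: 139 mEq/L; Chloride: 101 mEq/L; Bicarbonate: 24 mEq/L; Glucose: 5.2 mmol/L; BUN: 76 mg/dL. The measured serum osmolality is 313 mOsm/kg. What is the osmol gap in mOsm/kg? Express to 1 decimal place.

Calculated osmolality = 2·Na + glucose + BUN/2.8
= 2·139 + 5.2 + 76/2.8
= 278 + 5.20 + 27.14
= 310.34 mOsm/kg ≈ 310.3 mOsm/kg
Osmolar gap = measured − calculated = 313 − 310.3 = 2.7 mOsm/kg

2.7 mOsm/kg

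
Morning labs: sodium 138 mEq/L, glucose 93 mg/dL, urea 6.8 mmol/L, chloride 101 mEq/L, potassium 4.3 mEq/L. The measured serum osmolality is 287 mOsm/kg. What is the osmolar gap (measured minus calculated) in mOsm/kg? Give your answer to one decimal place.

-1.0 mOsm/kg

Calculated osmolality = 2·Na + glucose/18 + urea
= 2·138 + 93/18 + 6.8
= 276 + 5.17 + 6.80
= 287.97 mOsm/kg ≈ 288.0 mOsm/kg
Osmolar gap = measured − calculated = 287 − 288.0 = -1.0 mOsm/kg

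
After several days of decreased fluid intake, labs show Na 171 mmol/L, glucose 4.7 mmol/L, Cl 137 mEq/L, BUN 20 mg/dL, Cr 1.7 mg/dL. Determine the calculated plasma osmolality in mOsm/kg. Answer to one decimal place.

353.8 mOsm/kg

Calculated osmolality = 2·Na + glucose + BUN/2.8
= 2·171 + 4.7 + 20/2.8
= 342 + 4.70 + 7.14
= 353.84 mOsm/kg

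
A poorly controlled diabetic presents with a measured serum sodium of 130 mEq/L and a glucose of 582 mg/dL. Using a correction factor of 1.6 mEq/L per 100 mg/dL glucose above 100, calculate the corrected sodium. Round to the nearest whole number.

Corrected Na = measured Na + 1.6 · (glucose − 100)/100
= 130 + 1.6 · (582 − 100)/100
= 130 + 7.7
= 137.7 mEq/L

138 mEq/L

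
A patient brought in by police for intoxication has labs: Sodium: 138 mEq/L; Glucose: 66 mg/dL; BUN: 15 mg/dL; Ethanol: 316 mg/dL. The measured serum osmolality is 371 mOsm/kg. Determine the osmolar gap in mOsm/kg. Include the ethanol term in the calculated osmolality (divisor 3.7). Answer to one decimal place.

0.6 mOsm/kg

Calculated osmolality = 2·Na + glucose/18 + BUN/2.8 + ethanol/3.7
= 2·138 + 66/18 + 15/2.8 + 316/3.7
= 276 + 3.67 + 5.36 + 85.41
= 370.44 mOsm/kg ≈ 370.4 mOsm/kg
Osmolar gap = measured − calculated = 371 − 370.4 = 0.6 mOsm/kg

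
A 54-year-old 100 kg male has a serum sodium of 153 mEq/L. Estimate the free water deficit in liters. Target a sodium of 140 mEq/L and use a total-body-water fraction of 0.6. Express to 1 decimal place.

TBW = 0.6 · 100 = 60 L
Free water deficit = TBW · (Na/140 − 1)
= 60 · (153/140 − 1)
= 60 · 0.0929
= 5.57 L

5.6 L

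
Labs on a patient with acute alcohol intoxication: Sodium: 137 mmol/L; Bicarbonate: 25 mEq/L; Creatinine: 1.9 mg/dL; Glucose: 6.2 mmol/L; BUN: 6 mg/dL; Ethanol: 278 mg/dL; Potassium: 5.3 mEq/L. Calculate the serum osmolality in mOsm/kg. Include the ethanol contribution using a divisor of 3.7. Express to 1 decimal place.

357.5 mOsm/kg

Calculated osmolality = 2·Na + glucose + BUN/2.8 + ethanol/3.7
= 2·137 + 6.2 + 6/2.8 + 278/3.7
= 274 + 6.20 + 2.14 + 75.14
= 357.48 mOsm/kg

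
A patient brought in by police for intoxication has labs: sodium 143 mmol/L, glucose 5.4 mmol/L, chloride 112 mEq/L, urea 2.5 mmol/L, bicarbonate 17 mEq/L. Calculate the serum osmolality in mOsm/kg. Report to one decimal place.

Calculated osmolality = 2·Na + glucose + urea
= 2·143 + 5.4 + 2.5
= 286 + 5.40 + 2.50
= 293.9 mOsm/kg

293.9 mOsm/kg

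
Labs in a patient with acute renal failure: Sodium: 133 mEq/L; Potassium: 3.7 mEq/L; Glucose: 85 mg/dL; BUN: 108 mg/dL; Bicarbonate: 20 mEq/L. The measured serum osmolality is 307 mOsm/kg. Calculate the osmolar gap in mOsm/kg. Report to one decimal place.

Calculated osmolality = 2·Na + glucose/18 + BUN/2.8
= 2·133 + 85/18 + 108/2.8
= 266 + 4.72 + 38.57
= 309.29 mOsm/kg ≈ 309.3 mOsm/kg
Osmolar gap = measured − calculated = 307 − 309.3 = -2.3 mOsm/kg

-2.3 mOsm/kg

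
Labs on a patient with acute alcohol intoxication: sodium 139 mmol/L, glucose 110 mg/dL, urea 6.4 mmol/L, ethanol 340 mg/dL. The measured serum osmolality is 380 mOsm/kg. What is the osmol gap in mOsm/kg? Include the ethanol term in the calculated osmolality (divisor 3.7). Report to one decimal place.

-2.4 mOsm/kg

Calculated osmolality = 2·Na + glucose/18 + urea + ethanol/3.7
= 2·139 + 110/18 + 6.4 + 340/3.7
= 278 + 6.11 + 6.40 + 91.89
= 382.4 mOsm/kg ≈ 382.4 mOsm/kg
Osmolar gap = measured − calculated = 380 − 382.4 = -2.4 mOsm/kg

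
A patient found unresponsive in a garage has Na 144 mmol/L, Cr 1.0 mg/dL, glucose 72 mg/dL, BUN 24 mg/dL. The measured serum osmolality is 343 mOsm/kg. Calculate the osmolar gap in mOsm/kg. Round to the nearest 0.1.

Calculated osmolality = 2·Na + glucose/18 + BUN/2.8
= 2·144 + 72/18 + 24/2.8
= 288 + 4 + 8.57
= 300.57 mOsm/kg ≈ 300.6 mOsm/kg
Osmolar gap = measured − calculated = 343 − 300.6 = 42.4 mOsm/kg

42.4 mOsm/kg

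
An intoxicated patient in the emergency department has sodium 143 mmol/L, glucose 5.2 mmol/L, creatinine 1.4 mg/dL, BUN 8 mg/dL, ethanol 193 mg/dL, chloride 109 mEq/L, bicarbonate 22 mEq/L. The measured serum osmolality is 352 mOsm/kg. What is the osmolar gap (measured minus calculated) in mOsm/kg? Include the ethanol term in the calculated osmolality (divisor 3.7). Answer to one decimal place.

Calculated osmolality = 2·Na + glucose + BUN/2.8 + ethanol/3.7
= 2·143 + 5.2 + 8/2.8 + 193/3.7
= 286 + 5.20 + 2.86 + 52.16
= 346.22 mOsm/kg ≈ 346.2 mOsm/kg
Osmolar gap = measured − calculated = 352 − 346.2 = 5.8 mOsm/kg

5.8 mOsm/kg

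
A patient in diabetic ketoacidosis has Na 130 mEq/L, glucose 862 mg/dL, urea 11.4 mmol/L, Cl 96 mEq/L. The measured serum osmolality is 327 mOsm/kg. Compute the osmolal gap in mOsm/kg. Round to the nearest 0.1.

7.7 mOsm/kg

Calculated osmolality = 2·Na + glucose/18 + urea
= 2·130 + 862/18 + 11.4
= 260 + 47.89 + 11.40
= 319.29 mOsm/kg ≈ 319.3 mOsm/kg
Osmolar gap = measured − calculated = 327 − 319.3 = 7.7 mOsm/kg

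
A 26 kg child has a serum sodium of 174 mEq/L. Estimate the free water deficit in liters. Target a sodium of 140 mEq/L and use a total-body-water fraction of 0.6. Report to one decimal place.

3.8 L

TBW = 0.6 · 26 = 15.6 L
Free water deficit = TBW · (Na/140 − 1)
= 15.6 · (174/140 − 1)
= 15.6 · 0.2429
= 3.79 L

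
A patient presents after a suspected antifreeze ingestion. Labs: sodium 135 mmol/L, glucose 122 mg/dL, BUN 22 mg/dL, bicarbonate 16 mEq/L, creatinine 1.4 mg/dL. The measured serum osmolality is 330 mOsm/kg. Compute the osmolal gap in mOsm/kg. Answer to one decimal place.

45.4 mOsm/kg

Calculated osmolality = 2·Na + glucose/18 + BUN/2.8
= 2·135 + 122/18 + 22/2.8
= 270 + 6.78 + 7.86
= 284.64 mOsm/kg ≈ 284.6 mOsm/kg
Osmolar gap = measured − calculated = 330 − 284.6 = 45.4 mOsm/kg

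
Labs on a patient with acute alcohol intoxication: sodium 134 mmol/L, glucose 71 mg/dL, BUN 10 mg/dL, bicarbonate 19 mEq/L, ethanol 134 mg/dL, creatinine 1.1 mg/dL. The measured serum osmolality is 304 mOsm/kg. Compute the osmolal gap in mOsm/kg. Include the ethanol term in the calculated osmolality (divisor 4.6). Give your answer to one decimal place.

Calculated osmolality = 2·Na + glucose/18 + BUN/2.8 + ethanol/4.6
= 2·134 + 71/18 + 10/2.8 + 134/4.6
= 268 + 3.94 + 3.57 + 29.13
= 304.64 mOsm/kg ≈ 304.6 mOsm/kg
Osmolar gap = measured − calculated = 304 − 304.6 = -0.6 mOsm/kg

-0.6 mOsm/kg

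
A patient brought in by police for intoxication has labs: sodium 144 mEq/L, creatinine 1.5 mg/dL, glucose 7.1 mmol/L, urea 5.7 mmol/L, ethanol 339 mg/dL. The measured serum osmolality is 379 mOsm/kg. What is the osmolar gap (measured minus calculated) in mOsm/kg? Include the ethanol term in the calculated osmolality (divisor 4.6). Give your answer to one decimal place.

4.5 mOsm/kg

Calculated osmolality = 2·Na + glucose + urea + ethanol/4.6
= 2·144 + 7.1 + 5.7 + 339/4.6
= 288 + 7.10 + 5.70 + 73.70
= 374.5 mOsm/kg ≈ 374.5 mOsm/kg
Osmolar gap = measured − calculated = 379 − 374.5 = 4.5 mOsm/kg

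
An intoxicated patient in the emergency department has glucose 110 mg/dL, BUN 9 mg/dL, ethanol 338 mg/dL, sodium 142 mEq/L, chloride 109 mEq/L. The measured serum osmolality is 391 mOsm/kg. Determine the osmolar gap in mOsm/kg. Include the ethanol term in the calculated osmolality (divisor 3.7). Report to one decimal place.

Calculated osmolality = 2·Na + glucose/18 + BUN/2.8 + ethanol/3.7
= 2·142 + 110/18 + 9/2.8 + 338/3.7
= 284 + 6.11 + 3.21 + 91.35
= 384.67 mOsm/kg ≈ 384.7 mOsm/kg
Osmolar gap = measured − calculated = 391 − 384.7 = 6.3 mOsm/kg

6.3 mOsm/kg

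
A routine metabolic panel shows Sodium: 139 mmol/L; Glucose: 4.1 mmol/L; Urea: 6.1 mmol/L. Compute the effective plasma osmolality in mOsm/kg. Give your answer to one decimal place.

Effective osmolality excludes urea (freely permeant across cell membranes):
2·Na + glucose
= 2·139 + 4.1
= 278 + 4.1
= 282.1 mOsm/kg

282.1 mOsm/kg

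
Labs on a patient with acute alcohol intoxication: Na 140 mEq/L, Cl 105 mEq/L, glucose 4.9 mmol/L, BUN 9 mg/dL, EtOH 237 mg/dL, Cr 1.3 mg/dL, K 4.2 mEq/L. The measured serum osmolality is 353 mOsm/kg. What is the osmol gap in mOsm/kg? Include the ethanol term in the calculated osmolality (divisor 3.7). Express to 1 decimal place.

0.8 mOsm/kg

Calculated osmolality = 2·Na + glucose + BUN/2.8 + ethanol/3.7
= 2·140 + 4.9 + 9/2.8 + 237/3.7
= 280 + 4.90 + 3.21 + 64.05
= 352.16 mOsm/kg ≈ 352.2 mOsm/kg
Osmolar gap = measured − calculated = 353 − 352.2 = 0.8 mOsm/kg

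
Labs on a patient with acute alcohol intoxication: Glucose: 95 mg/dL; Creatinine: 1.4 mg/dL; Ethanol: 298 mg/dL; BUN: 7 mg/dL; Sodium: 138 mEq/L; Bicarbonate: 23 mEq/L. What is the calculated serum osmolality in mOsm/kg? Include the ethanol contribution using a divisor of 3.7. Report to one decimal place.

364.3 mOsm/kg

Calculated osmolality = 2·Na + glucose/18 + BUN/2.8 + ethanol/3.7
= 2·138 + 95/18 + 7/2.8 + 298/3.7
= 276 + 5.28 + 2.50 + 80.54
= 364.32 mOsm/kg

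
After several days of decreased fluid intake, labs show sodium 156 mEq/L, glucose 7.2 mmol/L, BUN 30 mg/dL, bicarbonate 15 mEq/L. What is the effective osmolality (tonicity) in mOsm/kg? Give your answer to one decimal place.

319.2 mOsm/kg

Effective osmolality excludes urea (freely permeant across cell membranes):
2·Na + glucose
= 2·156 + 7.2
= 312 + 7.2
= 319.2 mOsm/kg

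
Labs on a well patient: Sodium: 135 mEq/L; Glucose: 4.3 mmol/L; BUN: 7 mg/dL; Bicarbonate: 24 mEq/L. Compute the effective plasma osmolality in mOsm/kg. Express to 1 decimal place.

274.3 mOsm/kg

Effective osmolality excludes urea (freely permeant across cell membranes):
2·Na + glucose
= 2·135 + 4.3
= 270 + 4.3
= 274.3 mOsm/kg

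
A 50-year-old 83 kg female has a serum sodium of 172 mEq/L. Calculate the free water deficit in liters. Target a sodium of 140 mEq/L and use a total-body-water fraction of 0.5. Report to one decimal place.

TBW = 0.5 · 83 = 41.5 L
Free water deficit = TBW · (Na/140 − 1)
= 41.5 · (172/140 − 1)
= 41.5 · 0.2286
= 9.49 L

9.5 L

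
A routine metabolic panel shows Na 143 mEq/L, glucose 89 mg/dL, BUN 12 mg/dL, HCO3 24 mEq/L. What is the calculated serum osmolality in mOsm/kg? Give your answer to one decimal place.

Calculated osmolality = 2·Na + glucose/18 + BUN/2.8
= 2·143 + 89/18 + 12/2.8
= 286 + 4.94 + 4.29
= 295.23 mOsm/kg

295.2 mOsm/kg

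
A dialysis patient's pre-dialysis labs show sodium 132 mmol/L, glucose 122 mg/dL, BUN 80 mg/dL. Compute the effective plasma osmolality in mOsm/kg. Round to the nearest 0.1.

270.8 mOsm/kg

Effective osmolality excludes urea (freely permeant across cell membranes):
2·Na + glucose/18
= 2·132 + 122/18
= 264 + 6.78
= 270.78 mOsm/kg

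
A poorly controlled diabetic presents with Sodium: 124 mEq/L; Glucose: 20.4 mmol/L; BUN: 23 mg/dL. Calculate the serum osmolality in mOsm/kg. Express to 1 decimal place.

276.6 mOsm/kg

Calculated osmolality = 2·Na + glucose + BUN/2.8
= 2·124 + 20.4 + 23/2.8
= 248 + 20.40 + 8.21
= 276.61 mOsm/kg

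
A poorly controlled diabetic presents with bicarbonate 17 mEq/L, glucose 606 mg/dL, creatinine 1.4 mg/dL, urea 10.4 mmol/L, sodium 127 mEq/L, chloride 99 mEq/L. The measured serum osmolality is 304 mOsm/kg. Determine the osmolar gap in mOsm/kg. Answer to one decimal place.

Calculated osmolality = 2·Na + glucose/18 + urea
= 2·127 + 606/18 + 10.4
= 254 + 33.67 + 10.40
= 298.07 mOsm/kg ≈ 298.1 mOsm/kg
Osmolar gap = measured − calculated = 304 − 298.1 = 5.9 mOsm/kg

5.9 mOsm/kg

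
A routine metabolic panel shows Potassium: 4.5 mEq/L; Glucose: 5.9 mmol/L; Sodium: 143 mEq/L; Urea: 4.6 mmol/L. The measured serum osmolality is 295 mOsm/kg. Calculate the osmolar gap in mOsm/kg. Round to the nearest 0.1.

Calculated osmolality = 2·Na + glucose + urea
= 2·143 + 5.9 + 4.6
= 286 + 5.90 + 4.60
= 296.5 mOsm/kg ≈ 296.5 mOsm/kg
Osmolar gap = measured − calculated = 295 − 296.5 = -1.5 mOsm/kg

-1.5 mOsm/kg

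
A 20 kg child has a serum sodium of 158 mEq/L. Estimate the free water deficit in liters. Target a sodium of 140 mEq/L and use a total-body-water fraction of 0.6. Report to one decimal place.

1.5 L

TBW = 0.6 · 20 = 12 L
Free water deficit = TBW · (Na/140 − 1)
= 12 · (158/140 − 1)
= 12 · 0.1286
= 1.54 L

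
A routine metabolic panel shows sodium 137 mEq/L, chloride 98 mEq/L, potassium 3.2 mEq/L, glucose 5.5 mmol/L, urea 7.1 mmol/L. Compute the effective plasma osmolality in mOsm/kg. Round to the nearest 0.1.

279.5 mOsm/kg

Effective osmolality excludes urea (freely permeant across cell membranes):
2·Na + glucose
= 2·137 + 5.5
= 274 + 5.5
= 279.5 mOsm/kg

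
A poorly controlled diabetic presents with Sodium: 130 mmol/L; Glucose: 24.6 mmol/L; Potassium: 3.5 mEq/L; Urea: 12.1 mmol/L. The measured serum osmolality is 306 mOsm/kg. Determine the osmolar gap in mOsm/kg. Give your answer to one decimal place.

Calculated osmolality = 2·Na + glucose + urea
= 2·130 + 24.6 + 12.1
= 260 + 24.60 + 12.10
= 296.7 mOsm/kg ≈ 296.7 mOsm/kg
Osmolar gap = measured − calculated = 306 − 296.7 = 9.3 mOsm/kg

9.3 mOsm/kg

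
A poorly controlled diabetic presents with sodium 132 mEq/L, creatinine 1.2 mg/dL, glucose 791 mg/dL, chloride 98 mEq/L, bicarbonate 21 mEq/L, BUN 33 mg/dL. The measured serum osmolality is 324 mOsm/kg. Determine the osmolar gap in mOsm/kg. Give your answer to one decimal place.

4.3 mOsm/kg

Calculated osmolality = 2·Na + glucose/18 + BUN/2.8
= 2·132 + 791/18 + 33/2.8
= 264 + 43.94 + 11.79
= 319.73 mOsm/kg ≈ 319.7 mOsm/kg
Osmolar gap = measured − calculated = 324 − 319.7 = 4.3 mOsm/kg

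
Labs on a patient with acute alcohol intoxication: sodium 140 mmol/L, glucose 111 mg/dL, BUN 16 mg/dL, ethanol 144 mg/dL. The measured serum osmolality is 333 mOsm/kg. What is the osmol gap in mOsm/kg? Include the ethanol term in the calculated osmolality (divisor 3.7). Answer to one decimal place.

2.2 mOsm/kg

Calculated osmolality = 2·Na + glucose/18 + BUN/2.8 + ethanol/3.7
= 2·140 + 111/18 + 16/2.8 + 144/3.7
= 280 + 6.17 + 5.71 + 38.92
= 330.8 mOsm/kg ≈ 330.8 mOsm/kg
Osmolar gap = measured − calculated = 333 − 330.8 = 2.2 mOsm/kg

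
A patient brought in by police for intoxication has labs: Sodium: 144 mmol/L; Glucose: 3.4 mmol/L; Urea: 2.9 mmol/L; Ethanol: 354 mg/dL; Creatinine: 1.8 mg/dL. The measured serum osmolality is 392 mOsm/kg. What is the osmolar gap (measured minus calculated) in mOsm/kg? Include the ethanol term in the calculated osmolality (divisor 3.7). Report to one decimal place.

2.0 mOsm/kg

Calculated osmolality = 2·Na + glucose + urea + ethanol/3.7
= 2·144 + 3.4 + 2.9 + 354/3.7
= 288 + 3.40 + 2.90 + 95.68
= 389.98 mOsm/kg ≈ 390.0 mOsm/kg
Osmolar gap = measured − calculated = 392 − 390.0 = 2.0 mOsm/kg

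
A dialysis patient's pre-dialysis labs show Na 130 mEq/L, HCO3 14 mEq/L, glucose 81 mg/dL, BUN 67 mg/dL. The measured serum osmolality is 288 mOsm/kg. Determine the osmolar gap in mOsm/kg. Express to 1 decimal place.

-0.4 mOsm/kg

Calculated osmolality = 2·Na + glucose/18 + BUN/2.8
= 2·130 + 81/18 + 67/2.8
= 260 + 4.50 + 23.93
= 288.43 mOsm/kg ≈ 288.4 mOsm/kg
Osmolar gap = measured − calculated = 288 − 288.4 = -0.4 mOsm/kg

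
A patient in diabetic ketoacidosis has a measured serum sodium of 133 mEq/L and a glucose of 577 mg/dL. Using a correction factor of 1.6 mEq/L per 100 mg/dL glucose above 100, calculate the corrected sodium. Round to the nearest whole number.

Corrected Na = measured Na + 1.6 · (glucose − 100)/100
= 133 + 1.6 · (577 − 100)/100
= 133 + 7.6
= 140.6 mEq/L

141 mEq/L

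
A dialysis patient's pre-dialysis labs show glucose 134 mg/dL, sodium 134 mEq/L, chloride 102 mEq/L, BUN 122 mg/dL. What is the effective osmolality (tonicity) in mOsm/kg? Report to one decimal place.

275.4 mOsm/kg

Effective osmolality excludes urea (freely permeant across cell membranes):
2·Na + glucose/18
= 2·134 + 134/18
= 268 + 7.44
= 275.44 mOsm/kg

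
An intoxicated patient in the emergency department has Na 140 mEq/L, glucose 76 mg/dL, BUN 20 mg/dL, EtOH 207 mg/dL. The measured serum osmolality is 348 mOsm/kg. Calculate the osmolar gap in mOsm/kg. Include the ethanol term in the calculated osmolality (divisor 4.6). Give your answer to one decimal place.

11.6 mOsm/kg

Calculated osmolality = 2·Na + glucose/18 + BUN/2.8 + ethanol/4.6
= 2·140 + 76/18 + 20/2.8 + 207/4.6
= 280 + 4.22 + 7.14 + 45
= 336.36 mOsm/kg ≈ 336.4 mOsm/kg
Osmolar gap = measured − calculated = 348 − 336.4 = 11.6 mOsm/kg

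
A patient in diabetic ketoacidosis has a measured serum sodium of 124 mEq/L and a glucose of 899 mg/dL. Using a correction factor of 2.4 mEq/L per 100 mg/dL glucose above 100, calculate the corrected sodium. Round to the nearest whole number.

Corrected Na = measured Na + 2.4 · (glucose − 100)/100
= 124 + 2.4 · (899 − 100)/100
= 124 + 19.2
= 143.2 mEq/L

143 mEq/L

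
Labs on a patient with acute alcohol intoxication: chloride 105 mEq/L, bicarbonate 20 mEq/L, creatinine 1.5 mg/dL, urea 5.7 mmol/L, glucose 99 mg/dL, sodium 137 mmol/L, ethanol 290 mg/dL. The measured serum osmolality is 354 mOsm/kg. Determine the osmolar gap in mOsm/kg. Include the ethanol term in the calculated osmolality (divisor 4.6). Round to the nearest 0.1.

Calculated osmolality = 2·Na + glucose/18 + urea + ethanol/4.6
= 2·137 + 99/18 + 5.7 + 290/4.6
= 274 + 5.50 + 5.70 + 63.04
= 348.24 mOsm/kg ≈ 348.2 mOsm/kg
Osmolar gap = measured − calculated = 354 − 348.2 = 5.8 mOsm/kg

5.8 mOsm/kg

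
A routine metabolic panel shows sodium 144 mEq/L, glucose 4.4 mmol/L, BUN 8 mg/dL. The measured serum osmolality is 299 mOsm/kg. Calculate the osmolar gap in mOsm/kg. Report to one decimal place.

3.7 mOsm/kg

Calculated osmolality = 2·Na + glucose + BUN/2.8
= 2·144 + 4.4 + 8/2.8
= 288 + 4.40 + 2.86
= 295.26 mOsm/kg ≈ 295.3 mOsm/kg
Osmolar gap = measured − calculated = 299 − 295.3 = 3.7 mOsm/kg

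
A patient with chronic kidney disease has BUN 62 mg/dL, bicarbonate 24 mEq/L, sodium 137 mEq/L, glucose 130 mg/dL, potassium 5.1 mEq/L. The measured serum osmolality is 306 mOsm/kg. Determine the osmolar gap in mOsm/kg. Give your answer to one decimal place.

2.6 mOsm/kg

Calculated osmolality = 2·Na + glucose/18 + BUN/2.8
= 2·137 + 130/18 + 62/2.8
= 274 + 7.22 + 22.14
= 303.36 mOsm/kg ≈ 303.4 mOsm/kg
Osmolar gap = measured − calculated = 306 − 303.4 = 2.6 mOsm/kg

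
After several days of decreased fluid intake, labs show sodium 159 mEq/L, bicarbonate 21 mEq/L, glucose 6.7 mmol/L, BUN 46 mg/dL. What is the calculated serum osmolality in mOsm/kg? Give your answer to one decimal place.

341.1 mOsm/kg

Calculated osmolality = 2·Na + glucose + BUN/2.8
= 2·159 + 6.7 + 46/2.8
= 318 + 6.70 + 16.43
= 341.13 mOsm/kg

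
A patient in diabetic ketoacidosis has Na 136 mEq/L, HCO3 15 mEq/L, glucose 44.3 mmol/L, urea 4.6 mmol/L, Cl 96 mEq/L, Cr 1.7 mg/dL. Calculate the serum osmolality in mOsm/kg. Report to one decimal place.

Calculated osmolality = 2·Na + glucose + urea
= 2·136 + 44.3 + 4.6
= 272 + 44.30 + 4.60
= 320.9 mOsm/kg

320.9 mOsm/kg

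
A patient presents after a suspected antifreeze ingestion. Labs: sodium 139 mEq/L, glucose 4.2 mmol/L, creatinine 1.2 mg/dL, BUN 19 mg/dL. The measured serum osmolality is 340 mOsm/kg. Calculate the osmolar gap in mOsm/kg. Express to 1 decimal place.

51.0 mOsm/kg

Calculated osmolality = 2·Na + glucose + BUN/2.8
= 2·139 + 4.2 + 19/2.8
= 278 + 4.20 + 6.79
= 288.99 mOsm/kg ≈ 289.0 mOsm/kg
Osmolar gap = measured − calculated = 340 − 289.0 = 51.0 mOsm/kg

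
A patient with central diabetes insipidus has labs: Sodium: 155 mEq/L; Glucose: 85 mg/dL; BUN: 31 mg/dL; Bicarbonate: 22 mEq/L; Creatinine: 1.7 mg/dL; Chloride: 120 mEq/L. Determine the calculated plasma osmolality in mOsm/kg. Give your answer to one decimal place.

Calculated osmolality = 2·Na + glucose/18 + BUN/2.8
= 2·155 + 85/18 + 31/2.8
= 310 + 4.72 + 11.07
= 325.79 mOsm/kg

325.8 mOsm/kg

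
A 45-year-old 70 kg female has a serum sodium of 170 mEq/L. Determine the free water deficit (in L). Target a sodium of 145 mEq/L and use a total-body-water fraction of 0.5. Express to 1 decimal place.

6.0 L

TBW = 0.5 · 70 = 35 L
Free water deficit = TBW · (Na/145 − 1)
= 35 · (170/145 − 1)
= 35 · 0.1724
= 6.03 L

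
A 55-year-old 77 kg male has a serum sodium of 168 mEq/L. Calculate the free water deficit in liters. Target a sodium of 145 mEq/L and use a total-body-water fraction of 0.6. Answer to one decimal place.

TBW = 0.6 · 77 = 46.2 L
Free water deficit = TBW · (Na/145 − 1)
= 46.2 · (168/145 − 1)
= 46.2 · 0.1586
= 7.33 L

7.3 L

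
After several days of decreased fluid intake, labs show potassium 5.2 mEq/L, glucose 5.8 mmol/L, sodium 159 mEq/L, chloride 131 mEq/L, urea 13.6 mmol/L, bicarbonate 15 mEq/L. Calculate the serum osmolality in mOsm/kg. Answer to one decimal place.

337.4 mOsm/kg

Calculated osmolality = 2·Na + glucose + urea
= 2·159 + 5.8 + 13.6
= 318 + 5.80 + 13.60
= 337.4 mOsm/kg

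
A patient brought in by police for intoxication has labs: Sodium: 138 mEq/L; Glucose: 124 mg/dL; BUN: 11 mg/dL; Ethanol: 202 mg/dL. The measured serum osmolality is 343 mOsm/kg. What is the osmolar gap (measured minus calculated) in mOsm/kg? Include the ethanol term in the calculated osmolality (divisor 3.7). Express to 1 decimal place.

Calculated osmolality = 2·Na + glucose/18 + BUN/2.8 + ethanol/3.7
= 2·138 + 124/18 + 11/2.8 + 202/3.7
= 276 + 6.89 + 3.93 + 54.59
= 341.41 mOsm/kg ≈ 341.4 mOsm/kg
Osmolar gap = measured − calculated = 343 − 341.4 = 1.6 mOsm/kg

1.6 mOsm/kg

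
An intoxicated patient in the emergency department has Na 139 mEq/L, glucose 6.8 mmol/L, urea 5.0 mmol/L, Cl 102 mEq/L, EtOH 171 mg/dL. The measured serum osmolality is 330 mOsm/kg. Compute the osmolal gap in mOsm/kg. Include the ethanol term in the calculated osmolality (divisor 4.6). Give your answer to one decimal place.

Calculated osmolality = 2·Na + glucose + urea + ethanol/4.6
= 2·139 + 6.8 + 5 + 171/4.6
= 278 + 6.80 + 5 + 37.17
= 326.97 mOsm/kg ≈ 327.0 mOsm/kg
Osmolar gap = measured − calculated = 330 − 327.0 = 3.0 mOsm/kg

3.0 mOsm/kg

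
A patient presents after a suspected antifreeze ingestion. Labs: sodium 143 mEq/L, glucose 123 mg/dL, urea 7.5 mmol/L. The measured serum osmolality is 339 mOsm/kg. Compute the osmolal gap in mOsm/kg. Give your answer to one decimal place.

38.7 mOsm/kg

Calculated osmolality = 2·Na + glucose/18 + urea
= 2·143 + 123/18 + 7.5
= 286 + 6.83 + 7.50
= 300.33 mOsm/kg ≈ 300.3 mOsm/kg
Osmolar gap = measured − calculated = 339 − 300.3 = 38.7 mOsm/kg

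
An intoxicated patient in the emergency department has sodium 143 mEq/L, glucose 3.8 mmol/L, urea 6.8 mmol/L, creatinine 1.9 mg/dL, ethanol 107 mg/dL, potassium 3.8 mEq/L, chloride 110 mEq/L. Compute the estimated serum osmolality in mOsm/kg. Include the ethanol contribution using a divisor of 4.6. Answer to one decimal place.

319.9 mOsm/kg

Calculated osmolality = 2·Na + glucose + urea + ethanol/4.6
= 2·143 + 3.8 + 6.8 + 107/4.6
= 286 + 3.80 + 6.80 + 23.26
= 319.86 mOsm/kg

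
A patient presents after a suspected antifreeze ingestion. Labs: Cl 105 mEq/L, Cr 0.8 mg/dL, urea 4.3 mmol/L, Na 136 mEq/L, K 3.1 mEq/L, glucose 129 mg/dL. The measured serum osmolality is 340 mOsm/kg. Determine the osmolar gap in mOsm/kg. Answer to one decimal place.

Calculated osmolality = 2·Na + glucose/18 + urea
= 2·136 + 129/18 + 4.3
= 272 + 7.17 + 4.30
= 283.47 mOsm/kg ≈ 283.5 mOsm/kg
Osmolar gap = measured − calculated = 340 − 283.5 = 56.5 mOsm/kg

56.5 mOsm/kg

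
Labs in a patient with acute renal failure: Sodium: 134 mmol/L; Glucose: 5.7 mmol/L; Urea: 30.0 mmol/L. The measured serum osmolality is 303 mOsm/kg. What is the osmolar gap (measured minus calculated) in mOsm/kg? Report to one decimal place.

Calculated osmolality = 2·Na + glucose + urea
= 2·134 + 5.7 + 30
= 268 + 5.70 + 30
= 303.7 mOsm/kg ≈ 303.7 mOsm/kg
Osmolar gap = measured − calculated = 303 − 303.7 = -0.7 mOsm/kg

-0.7 mOsm/kg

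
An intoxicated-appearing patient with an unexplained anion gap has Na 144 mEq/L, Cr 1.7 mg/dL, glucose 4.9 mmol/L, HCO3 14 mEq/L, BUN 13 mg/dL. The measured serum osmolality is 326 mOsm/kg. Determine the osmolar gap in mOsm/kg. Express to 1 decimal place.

28.5 mOsm/kg

Calculated osmolality = 2·Na + glucose + BUN/2.8
= 2·144 + 4.9 + 13/2.8
= 288 + 4.90 + 4.64
= 297.54 mOsm/kg ≈ 297.5 mOsm/kg
Osmolar gap = measured − calculated = 326 − 297.5 = 28.5 mOsm/kg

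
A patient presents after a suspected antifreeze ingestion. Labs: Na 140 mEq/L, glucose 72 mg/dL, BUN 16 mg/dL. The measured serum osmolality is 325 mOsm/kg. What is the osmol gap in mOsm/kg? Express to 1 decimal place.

Calculated osmolality = 2·Na + glucose/18 + BUN/2.8
= 2·140 + 72/18 + 16/2.8
= 280 + 4 + 5.71
= 289.71 mOsm/kg ≈ 289.7 mOsm/kg
Osmolar gap = measured − calculated = 325 − 289.7 = 35.3 mOsm/kg

35.3 mOsm/kg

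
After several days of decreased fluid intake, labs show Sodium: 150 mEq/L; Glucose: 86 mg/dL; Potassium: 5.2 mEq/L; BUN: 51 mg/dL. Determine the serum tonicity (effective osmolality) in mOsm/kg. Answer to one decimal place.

Effective osmolality excludes urea (freely permeant across cell membranes):
2·Na + glucose/18
= 2·150 + 86/18
= 300 + 4.78
= 304.78 mOsm/kg

304.8 mOsm/kg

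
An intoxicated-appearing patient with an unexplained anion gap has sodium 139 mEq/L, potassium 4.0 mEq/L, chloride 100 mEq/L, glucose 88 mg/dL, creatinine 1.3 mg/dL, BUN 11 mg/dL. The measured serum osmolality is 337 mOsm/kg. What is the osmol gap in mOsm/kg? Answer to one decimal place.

Calculated osmolality = 2·Na + glucose/18 + BUN/2.8
= 2·139 + 88/18 + 11/2.8
= 278 + 4.89 + 3.93
= 286.82 mOsm/kg ≈ 286.8 mOsm/kg
Osmolar gap = measured − calculated = 337 − 286.8 = 50.2 mOsm/kg

50.2 mOsm/kg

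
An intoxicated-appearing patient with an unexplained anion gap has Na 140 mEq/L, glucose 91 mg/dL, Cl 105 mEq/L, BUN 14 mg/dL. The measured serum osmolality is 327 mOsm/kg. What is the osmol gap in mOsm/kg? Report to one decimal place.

Calculated osmolality = 2·Na + glucose/18 + BUN/2.8
= 2·140 + 91/18 + 14/2.8
= 280 + 5.06 + 5
= 290.06 mOsm/kg ≈ 290.1 mOsm/kg
Osmolar gap = measured − calculated = 327 − 290.1 = 36.9 mOsm/kg

36.9 mOsm/kg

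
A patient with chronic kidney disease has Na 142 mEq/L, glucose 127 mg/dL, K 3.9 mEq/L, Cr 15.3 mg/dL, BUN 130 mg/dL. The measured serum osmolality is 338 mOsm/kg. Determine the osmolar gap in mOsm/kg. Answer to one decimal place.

0.5 mOsm/kg

Calculated osmolality = 2·Na + glucose/18 + BUN/2.8
= 2·142 + 127/18 + 130/2.8
= 284 + 7.06 + 46.43
= 337.49 mOsm/kg ≈ 337.5 mOsm/kg
Osmolar gap = measured − calculated = 338 − 337.5 = 0.5 mOsm/kg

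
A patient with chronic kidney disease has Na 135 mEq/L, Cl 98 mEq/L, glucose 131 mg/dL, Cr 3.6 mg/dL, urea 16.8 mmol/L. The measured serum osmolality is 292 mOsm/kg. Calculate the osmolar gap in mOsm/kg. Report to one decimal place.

-2.1 mOsm/kg

Calculated osmolality = 2·Na + glucose/18 + urea
= 2·135 + 131/18 + 16.8
= 270 + 7.28 + 16.80
= 294.08 mOsm/kg ≈ 294.1 mOsm/kg
Osmolar gap = measured − calculated = 292 − 294.1 = -2.1 mOsm/kg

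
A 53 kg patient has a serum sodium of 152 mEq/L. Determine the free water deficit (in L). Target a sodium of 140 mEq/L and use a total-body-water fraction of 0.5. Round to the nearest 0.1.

2.3 L

TBW = 0.5 · 53 = 26.5 L
Free water deficit = TBW · (Na/140 − 1)
= 26.5 · (152/140 − 1)
= 26.5 · 0.0857
= 2.27 L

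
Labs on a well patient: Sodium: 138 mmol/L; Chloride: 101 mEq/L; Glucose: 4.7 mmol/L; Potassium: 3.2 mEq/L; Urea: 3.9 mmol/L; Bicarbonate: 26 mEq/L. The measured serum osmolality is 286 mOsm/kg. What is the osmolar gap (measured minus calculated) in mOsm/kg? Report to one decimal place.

Calculated osmolality = 2·Na + glucose + urea
= 2·138 + 4.7 + 3.9
= 276 + 4.70 + 3.90
= 284.6 mOsm/kg ≈ 284.6 mOsm/kg
Osmolar gap = measured − calculated = 286 − 284.6 = 1.4 mOsm/kg

1.4 mOsm/kg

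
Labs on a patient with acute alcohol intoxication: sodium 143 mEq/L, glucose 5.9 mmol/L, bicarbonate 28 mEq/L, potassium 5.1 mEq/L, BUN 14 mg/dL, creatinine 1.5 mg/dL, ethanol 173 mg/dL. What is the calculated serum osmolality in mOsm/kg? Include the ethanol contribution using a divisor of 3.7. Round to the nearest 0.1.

343.7 mOsm/kg

Calculated osmolality = 2·Na + glucose + BUN/2.8 + ethanol/3.7
= 2·143 + 5.9 + 14/2.8 + 173/3.7
= 286 + 5.90 + 5 + 46.76
= 343.66 mOsm/kg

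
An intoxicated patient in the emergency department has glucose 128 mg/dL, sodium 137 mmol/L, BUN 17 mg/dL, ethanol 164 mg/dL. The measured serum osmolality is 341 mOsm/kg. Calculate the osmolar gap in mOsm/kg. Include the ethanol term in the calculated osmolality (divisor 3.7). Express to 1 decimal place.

Calculated osmolality = 2·Na + glucose/18 + BUN/2.8 + ethanol/3.7
= 2·137 + 128/18 + 17/2.8 + 164/3.7
= 274 + 7.11 + 6.07 + 44.32
= 331.5 mOsm/kg ≈ 331.5 mOsm/kg
Osmolar gap = measured − calculated = 341 − 331.5 = 9.5 mOsm/kg

9.5 mOsm/kg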